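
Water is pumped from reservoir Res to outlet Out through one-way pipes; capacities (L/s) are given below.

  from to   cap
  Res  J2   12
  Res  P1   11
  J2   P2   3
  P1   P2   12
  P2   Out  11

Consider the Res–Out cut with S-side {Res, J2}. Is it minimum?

No — its capacity is 14, but the minimum cut has capacity 11.

Given cut capacity: 11 + 3 = 14.
Augment Res→J2→P2→Out: bottleneck 3, flow now 3.
Augment Res→P1→P2→Out: bottleneck 8, flow now 11.
No augmenting path remains; maximum flow = 11.
In the residual graph, reachable from Res: {Res, J2, P1, P2}.
Min-cut edges: P2→Out (11); capacity 11 = 11.
Cut capacity 14 exceeds the max flow 11, so it is not minimum.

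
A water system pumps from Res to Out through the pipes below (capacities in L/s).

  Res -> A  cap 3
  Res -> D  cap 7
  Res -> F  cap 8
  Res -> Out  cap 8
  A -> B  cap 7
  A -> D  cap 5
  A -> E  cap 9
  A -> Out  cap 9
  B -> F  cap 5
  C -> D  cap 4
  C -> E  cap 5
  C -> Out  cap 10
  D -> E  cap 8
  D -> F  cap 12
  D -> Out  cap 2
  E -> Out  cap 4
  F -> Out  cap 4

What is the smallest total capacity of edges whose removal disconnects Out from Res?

21

Augment Res→Out: bottleneck 8, flow now 8.
Augment Res→A→Out: bottleneck 3, flow now 11.
Augment Res→D→Out: bottleneck 2, flow now 13.
Augment Res→F→Out: bottleneck 4, flow now 17.
Augment Res→D→E→Out: bottleneck 4, flow now 21.
No augmenting path remains; maximum flow = 21.
By max-flow min-cut, the minimum cut capacity equals the max flow.
In the residual graph, reachable from Res: {Res, D, E, F}.
Min-cut edges: Res→A (3), Res→Out (8), D→Out (2), E→Out (4), F→Out (4); capacity 3 + 8 + 2 + 4 + 4 = 21.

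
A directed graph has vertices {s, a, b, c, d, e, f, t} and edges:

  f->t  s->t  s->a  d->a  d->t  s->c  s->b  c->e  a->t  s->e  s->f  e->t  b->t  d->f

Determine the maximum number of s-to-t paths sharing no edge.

Assign every edge capacity 1; by Menger, the answer equals the max flow.
Path s→t (+1); total 1.
Path s→a→t (+1); total 2.
Path s→b→t (+1); total 3.
Path s→e→t (+1); total 4.
Path s→f→t (+1); total 5.
No residual s→t path; max flow = 5.
Certifying cut of size 5: {e→t, s→a, s→b, s→f, s→t}.

5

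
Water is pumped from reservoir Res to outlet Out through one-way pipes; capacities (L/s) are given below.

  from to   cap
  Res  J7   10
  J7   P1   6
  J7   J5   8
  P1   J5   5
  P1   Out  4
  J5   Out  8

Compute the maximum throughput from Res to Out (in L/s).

Augment Res→J7→P1→Out: bottleneck 4, flow now 4.
Augment Res→J7→J5→Out: bottleneck 6, flow now 10.
No augmenting path remains; maximum flow = 10.
In the residual graph, reachable from Res: {Res}.
Min-cut edges: Res→J7 (10); capacity 10 = 10.
This cut is saturated, so no flow can exceed 10.

10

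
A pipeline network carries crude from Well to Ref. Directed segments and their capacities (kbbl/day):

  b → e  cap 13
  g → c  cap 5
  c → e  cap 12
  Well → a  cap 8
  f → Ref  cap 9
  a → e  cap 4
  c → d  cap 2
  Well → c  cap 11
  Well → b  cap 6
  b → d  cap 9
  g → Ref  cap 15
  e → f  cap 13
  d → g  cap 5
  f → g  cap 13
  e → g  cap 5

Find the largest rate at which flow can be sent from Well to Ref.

Augment Well→a→e→f→Ref: bottleneck 4, flow now 4.
Augment Well→b→d→g→Ref: bottleneck 5, flow now 9.
Augment Well→b→e→f→Ref: bottleneck 1, flow now 10.
Augment Well→c→e→f→Ref: bottleneck 4, flow now 14.
Augment Well→c→e→g→Ref: bottleneck 5, flow now 19.
Augment Well→c→e→f→g→Ref: bottleneck 2, flow now 21.
No augmenting path remains; maximum flow = 21.
In the residual graph, reachable from Well: {Well, a}.
Min-cut edges: Well→b (6), Well→c (11), a→e (4); capacity 6 + 11 + 4 = 21.
This cut is saturated, so no flow can exceed 21.

21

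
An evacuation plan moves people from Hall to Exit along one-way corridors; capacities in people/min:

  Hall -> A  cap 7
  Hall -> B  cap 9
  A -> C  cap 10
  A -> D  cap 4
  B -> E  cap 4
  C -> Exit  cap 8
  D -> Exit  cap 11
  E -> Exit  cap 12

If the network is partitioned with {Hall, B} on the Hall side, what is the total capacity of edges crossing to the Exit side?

Edges leaving {Hall, B}: Hall→A (7), B→E (4).
Cut capacity = 7 + 4 = 11.

11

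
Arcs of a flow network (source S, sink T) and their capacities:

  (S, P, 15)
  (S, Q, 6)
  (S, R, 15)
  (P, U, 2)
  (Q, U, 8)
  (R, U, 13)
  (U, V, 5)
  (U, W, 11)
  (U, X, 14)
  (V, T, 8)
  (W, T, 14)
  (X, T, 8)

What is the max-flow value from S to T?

Augment S→P→U→V→T: bottleneck 2, flow now 2.
Augment S→Q→U→V→T: bottleneck 3, flow now 5.
Augment S→Q→U→W→T: bottleneck 3, flow now 8.
Augment S→R→U→W→T: bottleneck 8, flow now 16.
Augment S→R→U→X→T: bottleneck 5, flow now 21.
No augmenting path remains; maximum flow = 21.
In the residual graph, reachable from S: {S, P, R}.
Min-cut edges: S→Q (6), P→U (2), R→U (13); capacity 6 + 2 + 13 = 21.
This cut is saturated, so no flow can exceed 21.

21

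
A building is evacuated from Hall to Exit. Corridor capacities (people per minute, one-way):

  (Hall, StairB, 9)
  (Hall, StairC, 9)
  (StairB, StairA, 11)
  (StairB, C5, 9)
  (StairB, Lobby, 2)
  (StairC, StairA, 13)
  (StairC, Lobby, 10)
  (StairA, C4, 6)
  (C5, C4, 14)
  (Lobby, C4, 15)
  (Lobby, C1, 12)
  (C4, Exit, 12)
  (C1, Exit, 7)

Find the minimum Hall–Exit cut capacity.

18

Augment Hall→StairB→StairA→C4→Exit: bottleneck 6, flow now 6.
Augment Hall→StairB→C5→C4→Exit: bottleneck 3, flow now 9.
Augment Hall→StairC→Lobby→C4→Exit: bottleneck 3, flow now 12.
Augment Hall→StairC→Lobby→C1→Exit: bottleneck 6, flow now 18.
No augmenting path remains; maximum flow = 18.
By max-flow min-cut, the minimum cut capacity equals the max flow.
In the residual graph, reachable from Hall: {Hall}.
Min-cut edges: Hall→StairB (9), Hall→StairC (9); capacity 9 + 9 = 18.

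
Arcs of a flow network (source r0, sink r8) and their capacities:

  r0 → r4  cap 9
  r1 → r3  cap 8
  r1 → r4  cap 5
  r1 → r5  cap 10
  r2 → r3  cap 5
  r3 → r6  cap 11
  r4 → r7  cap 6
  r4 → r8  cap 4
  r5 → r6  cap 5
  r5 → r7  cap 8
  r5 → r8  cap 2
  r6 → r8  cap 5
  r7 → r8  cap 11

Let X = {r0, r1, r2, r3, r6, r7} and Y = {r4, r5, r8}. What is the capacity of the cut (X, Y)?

40

Edges leaving {r0, r1, r2, r3, r6, r7}: r0→r4 (9), r1→r4 (5), r1→r5 (10), r6→r8 (5), r7→r8 (11).
Cut capacity = 9 + 5 + 10 + 5 + 11 = 40.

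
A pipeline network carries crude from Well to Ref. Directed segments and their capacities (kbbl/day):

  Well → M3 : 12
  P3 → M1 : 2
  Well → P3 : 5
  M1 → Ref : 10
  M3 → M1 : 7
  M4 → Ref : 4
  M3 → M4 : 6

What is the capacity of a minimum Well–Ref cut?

13

Augment Well→M3→M4→Ref: bottleneck 4, flow now 4.
Augment Well→M3→M1→Ref: bottleneck 7, flow now 11.
Augment Well→P3→M1→Ref: bottleneck 2, flow now 13.
No augmenting path remains; maximum flow = 13.
By max-flow min-cut, the minimum cut capacity equals the max flow.
In the residual graph, reachable from Well: {Well, M3, P3, M4}.
Min-cut edges: M3→M1 (7), P3→M1 (2), M4→Ref (4); capacity 7 + 2 + 4 = 13.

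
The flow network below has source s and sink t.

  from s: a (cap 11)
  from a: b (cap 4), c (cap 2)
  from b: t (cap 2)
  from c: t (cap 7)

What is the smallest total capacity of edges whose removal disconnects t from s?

4

Augment s→a→b→t: bottleneck 2, flow now 2.
Augment s→a→c→t: bottleneck 2, flow now 4.
No augmenting path remains; maximum flow = 4.
By max-flow min-cut, the minimum cut capacity equals the max flow.
In the residual graph, reachable from s: {s, a, b}.
Min-cut edges: a→c (2), b→t (2); capacity 2 + 2 = 4.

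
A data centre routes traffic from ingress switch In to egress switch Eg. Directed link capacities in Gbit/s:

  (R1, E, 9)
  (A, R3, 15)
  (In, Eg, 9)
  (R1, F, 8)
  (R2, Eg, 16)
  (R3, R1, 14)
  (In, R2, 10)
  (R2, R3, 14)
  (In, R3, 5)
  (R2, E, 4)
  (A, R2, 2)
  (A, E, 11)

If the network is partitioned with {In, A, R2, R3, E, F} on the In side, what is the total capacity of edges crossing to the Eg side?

39

Edges leaving {In, A, R2, R3, E, F}: In→Eg (9), R2→Eg (16), R3→R1 (14).
Cut capacity = 9 + 16 + 14 = 39.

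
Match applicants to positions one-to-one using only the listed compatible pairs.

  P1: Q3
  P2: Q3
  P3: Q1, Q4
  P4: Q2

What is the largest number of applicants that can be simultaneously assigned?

Unit-capacity flow: source→left, listed edges, right→sink; max matching = max flow.
Augmenting path P1→Q3 (+1); matched 1.
Augmenting path P3→Q1 (+1); matched 2.
Augmenting path P4→Q2 (+1); matched 3.
No augmenting path remains; maximum matching = 3.
König certificate: {P3, P4, Q3} is a vertex cover of size 3 (every listed pair touches it), so no matching can be larger.

3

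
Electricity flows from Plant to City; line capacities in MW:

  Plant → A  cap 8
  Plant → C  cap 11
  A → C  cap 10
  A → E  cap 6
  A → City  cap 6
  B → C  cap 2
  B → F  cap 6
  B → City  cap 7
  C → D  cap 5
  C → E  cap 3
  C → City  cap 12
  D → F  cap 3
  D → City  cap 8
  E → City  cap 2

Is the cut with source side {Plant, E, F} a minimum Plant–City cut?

No — its capacity is 21, but the minimum cut has capacity 19.

Given cut capacity: 8 + 11 + 2 = 21.
Augment Plant→A→City: bottleneck 6, flow now 6.
Augment Plant→C→City: bottleneck 11, flow now 17.
Augment Plant→A→C→City: bottleneck 1, flow now 18.
Augment Plant→A→E→City: bottleneck 1, flow now 19.
No augmenting path remains; maximum flow = 19.
In the residual graph, reachable from Plant: {Plant}.
Min-cut edges: Plant→A (8), Plant→C (11); capacity 8 + 11 = 19.
Cut capacity 21 exceeds the max flow 19, so it is not minimum.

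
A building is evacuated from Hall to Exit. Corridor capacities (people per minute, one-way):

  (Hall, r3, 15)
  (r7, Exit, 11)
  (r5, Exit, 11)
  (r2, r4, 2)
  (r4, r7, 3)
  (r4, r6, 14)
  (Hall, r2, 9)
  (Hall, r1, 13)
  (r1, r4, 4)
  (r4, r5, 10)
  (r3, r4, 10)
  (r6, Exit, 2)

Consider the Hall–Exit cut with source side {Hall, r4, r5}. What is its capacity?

65

Edges leaving {Hall, r4, r5}: Hall→r1 (13), Hall→r2 (9), Hall→r3 (15), r4→r6 (14), r4→r7 (3), r5→Exit (11).
Cut capacity = 13 + 9 + 15 + 14 + 3 + 11 = 65.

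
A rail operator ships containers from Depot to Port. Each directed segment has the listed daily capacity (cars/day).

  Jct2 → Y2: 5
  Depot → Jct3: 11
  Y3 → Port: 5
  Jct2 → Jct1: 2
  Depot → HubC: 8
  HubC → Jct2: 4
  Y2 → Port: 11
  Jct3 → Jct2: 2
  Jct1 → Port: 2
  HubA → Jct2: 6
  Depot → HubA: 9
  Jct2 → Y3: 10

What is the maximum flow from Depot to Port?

12

Augment Depot→HubA→Jct2→Jct1→Port: bottleneck 2, flow now 2.
Augment Depot→HubA→Jct2→Y2→Port: bottleneck 4, flow now 6.
Augment Depot→HubC→Jct2→Y2→Port: bottleneck 1, flow now 7.
Augment Depot→HubC→Jct2→Y3→Port: bottleneck 3, flow now 10.
Augment Depot→Jct3→Jct2→Y3→Port: bottleneck 2, flow now 12.
No augmenting path remains; maximum flow = 12.
In the residual graph, reachable from Depot: {Depot, HubA, HubC, Jct3}.
Min-cut edges: HubA→Jct2 (6), HubC→Jct2 (4), Jct3→Jct2 (2); capacity 6 + 4 + 2 = 12.
This cut is saturated, so no flow can exceed 12.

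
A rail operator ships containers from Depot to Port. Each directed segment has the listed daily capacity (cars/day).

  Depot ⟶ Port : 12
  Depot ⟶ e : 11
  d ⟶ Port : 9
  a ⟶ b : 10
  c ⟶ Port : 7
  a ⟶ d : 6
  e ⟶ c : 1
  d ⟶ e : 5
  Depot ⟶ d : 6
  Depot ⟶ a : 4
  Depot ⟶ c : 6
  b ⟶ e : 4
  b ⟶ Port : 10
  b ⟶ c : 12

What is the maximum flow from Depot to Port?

29

Augment Depot→Port: bottleneck 12, flow now 12.
Augment Depot→c→Port: bottleneck 6, flow now 18.
Augment Depot→d→Port: bottleneck 6, flow now 24.
Augment Depot→a→b→Port: bottleneck 4, flow now 28.
Augment Depot→e→c→Port: bottleneck 1, flow now 29.
No augmenting path remains; maximum flow = 29.
In the residual graph, reachable from Depot: {Depot, e}.
Min-cut edges: Depot→a (4), Depot→c (6), Depot→d (6), Depot→Port (12), e→c (1); capacity 4 + 6 + 6 + 12 + 1 = 29.
This cut is saturated, so no flow can exceed 29.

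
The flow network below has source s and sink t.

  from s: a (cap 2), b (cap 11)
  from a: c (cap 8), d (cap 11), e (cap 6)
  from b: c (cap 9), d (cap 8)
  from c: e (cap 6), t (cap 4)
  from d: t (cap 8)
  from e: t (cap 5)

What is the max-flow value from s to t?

13

Augment s→a→c→t: bottleneck 2, flow now 2.
Augment s→b→c→t: bottleneck 2, flow now 4.
Augment s→b→d→t: bottleneck 8, flow now 12.
Augment s→b→c→e→t: bottleneck 1, flow now 13.
No augmenting path remains; maximum flow = 13.
In the residual graph, reachable from s: {s}.
Min-cut edges: s→a (2), s→b (11); capacity 2 + 11 = 13.
This cut is saturated, so no flow can exceed 13.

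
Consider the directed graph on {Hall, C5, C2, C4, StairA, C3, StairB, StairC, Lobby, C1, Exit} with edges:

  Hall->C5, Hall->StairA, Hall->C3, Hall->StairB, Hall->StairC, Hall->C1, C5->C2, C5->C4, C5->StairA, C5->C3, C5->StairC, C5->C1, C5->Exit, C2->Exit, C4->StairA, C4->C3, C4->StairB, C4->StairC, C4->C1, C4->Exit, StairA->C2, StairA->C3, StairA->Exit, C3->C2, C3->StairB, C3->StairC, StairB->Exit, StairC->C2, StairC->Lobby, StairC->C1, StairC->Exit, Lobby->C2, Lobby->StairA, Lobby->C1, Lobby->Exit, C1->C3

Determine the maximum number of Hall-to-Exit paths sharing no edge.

6

Assign every edge capacity 1; by Menger, the answer equals the max flow.
Path Hall→C5→Exit (+1); total 1.
Path Hall→StairA→Exit (+1); total 2.
Path Hall→StairB→Exit (+1); total 3.
Path Hall→StairC→Exit (+1); total 4.
Path Hall→C3→C2→Exit (+1); total 5.
Path Hall→C1→C3→StairC→Lobby→Exit (+1); total 6.
No residual Hall→Exit path; max flow = 6.
Certifying cut of size 6: {Hall→C1, Hall→C3, Hall→C5, Hall→StairA, Hall→StairB, Hall→StairC}.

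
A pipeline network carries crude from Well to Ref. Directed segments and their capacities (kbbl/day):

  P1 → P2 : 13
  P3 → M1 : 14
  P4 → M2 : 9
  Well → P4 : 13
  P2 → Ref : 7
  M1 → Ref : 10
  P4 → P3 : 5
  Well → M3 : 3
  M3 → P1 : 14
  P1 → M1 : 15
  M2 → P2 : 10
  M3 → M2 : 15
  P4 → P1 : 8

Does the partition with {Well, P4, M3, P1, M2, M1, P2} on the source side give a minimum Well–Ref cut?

Given cut capacity: 5 + 10 + 7 = 22.
Augment Well→P4→P1→M1→Ref: bottleneck 8, flow now 8.
Augment Well→P4→M2→P2→Ref: bottleneck 5, flow now 13.
Augment Well→M3→P1→M1→Ref: bottleneck 2, flow now 15.
Augment Well→M3→P1→P2→Ref: bottleneck 1, flow now 16.
No augmenting path remains; maximum flow = 16.
In the residual graph, reachable from Well: {Well}.
Min-cut edges: Well→P4 (13), Well→M3 (3); capacity 13 + 3 = 16.
Cut capacity 22 exceeds the max flow 16, so it is not minimum.

No — its capacity is 22, but the minimum cut has capacity 16.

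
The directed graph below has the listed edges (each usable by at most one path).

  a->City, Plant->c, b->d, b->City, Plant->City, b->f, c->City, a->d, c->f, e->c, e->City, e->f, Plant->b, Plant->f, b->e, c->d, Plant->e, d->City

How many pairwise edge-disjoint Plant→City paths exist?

4

Assign every edge capacity 1; by Menger, the answer equals the max flow.
Path Plant→City (+1); total 1.
Path Plant→b→City (+1); total 2.
Path Plant→c→City (+1); total 3.
Path Plant→e→City (+1); total 4.
No residual Plant→City path; max flow = 4.
Certifying cut of size 4: {Plant→City, Plant→b, Plant→c, Plant→e}.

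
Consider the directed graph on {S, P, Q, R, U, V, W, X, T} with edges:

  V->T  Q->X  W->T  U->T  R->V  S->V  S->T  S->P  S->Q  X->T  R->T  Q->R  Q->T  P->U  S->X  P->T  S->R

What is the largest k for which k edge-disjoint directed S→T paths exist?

6

Assign every edge capacity 1; by Menger, the answer equals the max flow.
Path S→T (+1); total 1.
Path S→P→T (+1); total 2.
Path S→Q→T (+1); total 3.
Path S→R→T (+1); total 4.
Path S→V→T (+1); total 5.
Path S→X→T (+1); total 6.
No residual S→T path; max flow = 6.
Certifying cut of size 6: {S→P, S→Q, S→R, S→T, S→V, S→X}.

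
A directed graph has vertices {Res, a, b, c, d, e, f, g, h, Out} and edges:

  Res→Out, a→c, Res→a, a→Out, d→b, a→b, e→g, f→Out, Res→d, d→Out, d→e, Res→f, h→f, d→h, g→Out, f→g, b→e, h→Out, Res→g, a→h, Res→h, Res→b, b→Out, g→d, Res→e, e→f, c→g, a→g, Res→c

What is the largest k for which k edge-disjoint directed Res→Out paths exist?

Assign every edge capacity 1; by Menger, the answer equals the max flow.
Path Res→Out (+1); total 1.
Path Res→a→Out (+1); total 2.
Path Res→b→Out (+1); total 3.
Path Res→d→Out (+1); total 4.
Path Res→f→Out (+1); total 5.
Path Res→g→Out (+1); total 6.
Path Res→h→Out (+1); total 7.
No residual Res→Out path; max flow = 7.
Certifying cut of size 7: {Res→Out, Res→a, b→Out, d→Out, f→Out, g→Out, h→Out}.

7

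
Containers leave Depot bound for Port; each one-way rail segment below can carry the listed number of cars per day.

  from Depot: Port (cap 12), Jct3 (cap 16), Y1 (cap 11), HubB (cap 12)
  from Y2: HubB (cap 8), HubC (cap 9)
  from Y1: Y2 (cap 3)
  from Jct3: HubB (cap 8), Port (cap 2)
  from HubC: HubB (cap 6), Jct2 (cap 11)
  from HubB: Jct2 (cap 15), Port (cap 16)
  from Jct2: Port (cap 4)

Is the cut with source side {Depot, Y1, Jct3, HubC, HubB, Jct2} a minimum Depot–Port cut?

No — its capacity is 37, but the minimum cut has capacity 34.

Given cut capacity: 12 + 3 + 2 + 16 + 4 = 37.
Augment Depot→Port: bottleneck 12, flow now 12.
Augment Depot→Jct3→Port: bottleneck 2, flow now 14.
Augment Depot→HubB→Port: bottleneck 12, flow now 26.
Augment Depot→Jct3→HubB→Port: bottleneck 4, flow now 30.
Augment Depot→Jct3→HubB→Jct2→Port: bottleneck 4, flow now 34.
No augmenting path remains; maximum flow = 34.
In the residual graph, reachable from Depot: {Depot, Y2, Y1, Jct3, HubC, HubB, Jct2}.
Min-cut edges: Depot→Port (12), Jct3→Port (2), HubB→Port (16), Jct2→Port (4); capacity 12 + 2 + 16 + 4 = 34.
Cut capacity 37 exceeds the max flow 34, so it is not minimum.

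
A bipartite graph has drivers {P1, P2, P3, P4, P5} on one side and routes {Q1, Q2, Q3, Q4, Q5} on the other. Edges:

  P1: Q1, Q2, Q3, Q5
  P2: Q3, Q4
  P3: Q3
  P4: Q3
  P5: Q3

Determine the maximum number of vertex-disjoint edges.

3

Unit-capacity flow: source→left, listed edges, right→sink; max matching = max flow.
Augmenting path P1→Q1 (+1); matched 1.
Augmenting path P2→Q3 (+1); matched 2.
Augmenting path P3→Q3→P2→Q4 (+1); matched 3.
No augmenting path remains; maximum matching = 3.
König certificate: {P1, P2, Q3} is a vertex cover of size 3 (every listed pair touches it), so no matching can be larger.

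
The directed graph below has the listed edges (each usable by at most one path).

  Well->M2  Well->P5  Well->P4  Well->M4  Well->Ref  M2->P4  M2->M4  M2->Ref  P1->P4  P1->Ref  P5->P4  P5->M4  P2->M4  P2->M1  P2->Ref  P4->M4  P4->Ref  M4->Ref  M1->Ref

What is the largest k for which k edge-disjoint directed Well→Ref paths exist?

4

Assign every edge capacity 1; by Menger, the answer equals the max flow.
Path Well→Ref (+1); total 1.
Path Well→M2→Ref (+1); total 2.
Path Well→P4→Ref (+1); total 3.
Path Well→M4→Ref (+1); total 4.
No residual Well→Ref path; max flow = 4.
Certifying cut of size 4: {M4→Ref, P4→Ref, Well→M2, Well→Ref}.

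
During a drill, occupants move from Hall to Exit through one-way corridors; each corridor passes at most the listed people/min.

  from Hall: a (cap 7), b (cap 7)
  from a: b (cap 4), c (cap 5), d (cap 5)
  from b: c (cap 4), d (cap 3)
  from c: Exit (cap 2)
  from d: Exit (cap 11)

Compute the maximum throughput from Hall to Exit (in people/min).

Augment Hall→a→c→Exit: bottleneck 2, flow now 2.
Augment Hall→a→d→Exit: bottleneck 5, flow now 7.
Augment Hall→b→d→Exit: bottleneck 3, flow now 10.
No augmenting path remains; maximum flow = 10.
In the residual graph, reachable from Hall: {Hall, a, b, c}.
Min-cut edges: a→d (5), b→d (3), c→Exit (2); capacity 5 + 3 + 2 = 10.
This cut is saturated, so no flow can exceed 10.

10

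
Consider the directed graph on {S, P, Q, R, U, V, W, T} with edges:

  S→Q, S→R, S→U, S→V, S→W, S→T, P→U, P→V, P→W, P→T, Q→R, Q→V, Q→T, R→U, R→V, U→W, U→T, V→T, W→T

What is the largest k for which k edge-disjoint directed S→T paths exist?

5

Assign every edge capacity 1; by Menger, the answer equals the max flow.
Path S→T (+1); total 1.
Path S→Q→T (+1); total 2.
Path S→U→T (+1); total 3.
Path S→V→T (+1); total 4.
Path S→W→T (+1); total 5.
No residual S→T path; max flow = 5.
Certifying cut of size 5: {S→Q, S→T, U→T, V→T, W→T}.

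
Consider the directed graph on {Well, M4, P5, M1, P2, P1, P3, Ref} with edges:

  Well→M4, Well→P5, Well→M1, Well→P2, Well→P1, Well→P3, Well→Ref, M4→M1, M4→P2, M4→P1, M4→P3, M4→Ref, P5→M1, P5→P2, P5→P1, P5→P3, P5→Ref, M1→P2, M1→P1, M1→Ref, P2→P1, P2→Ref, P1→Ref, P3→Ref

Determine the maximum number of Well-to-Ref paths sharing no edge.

Assign every edge capacity 1; by Menger, the answer equals the max flow.
Path Well→Ref (+1); total 1.
Path Well→M4→Ref (+1); total 2.
Path Well→P5→Ref (+1); total 3.
Path Well→M1→Ref (+1); total 4.
Path Well→P2→Ref (+1); total 5.
Path Well→P1→Ref (+1); total 6.
Path Well→P3→Ref (+1); total 7.
No residual Well→Ref path; max flow = 7.
Certifying cut of size 7: {Well→M1, Well→M4, Well→P1, Well→P2, Well→P3, Well→P5, Well→Ref}.

7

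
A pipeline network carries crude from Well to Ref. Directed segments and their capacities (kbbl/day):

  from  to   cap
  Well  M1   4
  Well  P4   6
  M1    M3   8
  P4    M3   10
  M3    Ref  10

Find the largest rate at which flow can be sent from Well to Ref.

Augment Well→M1→M3→Ref: bottleneck 4, flow now 4.
Augment Well→P4→M3→Ref: bottleneck 6, flow now 10.
No augmenting path remains; maximum flow = 10.
In the residual graph, reachable from Well: {Well}.
Min-cut edges: Well→M1 (4), Well→P4 (6); capacity 4 + 6 = 10.
This cut is saturated, so no flow can exceed 10.

10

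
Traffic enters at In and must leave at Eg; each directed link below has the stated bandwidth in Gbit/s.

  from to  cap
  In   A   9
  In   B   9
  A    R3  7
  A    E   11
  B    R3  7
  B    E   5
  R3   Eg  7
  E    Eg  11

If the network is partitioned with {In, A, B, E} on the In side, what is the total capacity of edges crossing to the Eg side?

Edges leaving {In, A, B, E}: A→R3 (7), B→R3 (7), E→Eg (11).
Cut capacity = 7 + 7 + 11 = 25.

25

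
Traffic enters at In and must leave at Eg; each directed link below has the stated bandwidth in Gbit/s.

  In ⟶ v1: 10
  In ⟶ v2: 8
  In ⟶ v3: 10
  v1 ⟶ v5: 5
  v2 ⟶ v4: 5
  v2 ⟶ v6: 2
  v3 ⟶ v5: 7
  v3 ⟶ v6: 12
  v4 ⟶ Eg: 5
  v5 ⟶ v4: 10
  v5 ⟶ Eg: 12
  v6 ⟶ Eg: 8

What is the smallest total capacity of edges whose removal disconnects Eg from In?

Augment In→v1→v5→Eg: bottleneck 5, flow now 5.
Augment In→v2→v4→Eg: bottleneck 5, flow now 10.
Augment In→v2→v6→Eg: bottleneck 2, flow now 12.
Augment In→v3→v5→Eg: bottleneck 7, flow now 19.
Augment In→v3→v6→Eg: bottleneck 3, flow now 22.
No augmenting path remains; maximum flow = 22.
By max-flow min-cut, the minimum cut capacity equals the max flow.
In the residual graph, reachable from In: {In, v1, v2}.
Min-cut edges: In→v3 (10), v1→v5 (5), v2→v4 (5), v2→v6 (2); capacity 10 + 5 + 5 + 2 = 22.

22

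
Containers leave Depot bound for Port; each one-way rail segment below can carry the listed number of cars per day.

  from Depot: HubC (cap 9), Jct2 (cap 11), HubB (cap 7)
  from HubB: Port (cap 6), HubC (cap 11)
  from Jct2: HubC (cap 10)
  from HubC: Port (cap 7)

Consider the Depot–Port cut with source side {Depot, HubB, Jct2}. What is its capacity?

36

Edges leaving {Depot, HubB, Jct2}: Depot→HubC (9), HubB→HubC (11), HubB→Port (6), Jct2→HubC (10).
Cut capacity = 9 + 11 + 6 + 10 = 36.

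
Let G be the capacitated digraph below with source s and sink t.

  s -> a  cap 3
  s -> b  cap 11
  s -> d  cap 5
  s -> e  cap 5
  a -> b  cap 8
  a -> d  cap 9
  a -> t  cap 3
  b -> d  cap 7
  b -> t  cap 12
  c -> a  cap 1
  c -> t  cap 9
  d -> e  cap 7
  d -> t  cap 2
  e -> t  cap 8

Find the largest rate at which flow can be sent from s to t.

Augment s→a→t: bottleneck 3, flow now 3.
Augment s→b→t: bottleneck 11, flow now 14.
Augment s→d→t: bottleneck 2, flow now 16.
Augment s→e→t: bottleneck 5, flow now 21.
Augment s→d→e→t: bottleneck 3, flow now 24.
No augmenting path remains; maximum flow = 24.
In the residual graph, reachable from s: {s}.
Min-cut edges: s→a (3), s→b (11), s→d (5), s→e (5); capacity 3 + 11 + 5 + 5 = 24.
This cut is saturated, so no flow can exceed 24.

24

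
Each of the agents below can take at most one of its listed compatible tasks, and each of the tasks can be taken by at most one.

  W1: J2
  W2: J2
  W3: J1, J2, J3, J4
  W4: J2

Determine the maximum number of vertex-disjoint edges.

2

Unit-capacity flow: source→left, listed edges, right→sink; max matching = max flow.
Augmenting path W1→J2 (+1); matched 1.
Augmenting path W3→J1 (+1); matched 2.
No augmenting path remains; maximum matching = 2.
König certificate: {W3, J2} is a vertex cover of size 2 (every listed pair touches it), so no matching can be larger.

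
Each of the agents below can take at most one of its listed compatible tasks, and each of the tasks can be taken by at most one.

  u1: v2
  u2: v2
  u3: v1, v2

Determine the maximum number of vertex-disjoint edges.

2

Unit-capacity flow: source→left, listed edges, right→sink; max matching = max flow.
Augmenting path u1→v2 (+1); matched 1.
Augmenting path u3→v1 (+1); matched 2.
No augmenting path remains; maximum matching = 2.
König certificate: {u3, v2} is a vertex cover of size 2 (every listed pair touches it), so no matching can be larger.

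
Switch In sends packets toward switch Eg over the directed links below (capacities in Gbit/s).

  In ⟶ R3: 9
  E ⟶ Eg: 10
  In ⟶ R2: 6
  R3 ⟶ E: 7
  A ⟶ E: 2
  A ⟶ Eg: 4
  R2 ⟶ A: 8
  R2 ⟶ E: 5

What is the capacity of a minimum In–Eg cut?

13

Augment In→R2→A→Eg: bottleneck 4, flow now 4.
Augment In→R2→E→Eg: bottleneck 2, flow now 6.
Augment In→R3→E→Eg: bottleneck 7, flow now 13.
No augmenting path remains; maximum flow = 13.
By max-flow min-cut, the minimum cut capacity equals the max flow.
In the residual graph, reachable from In: {In, R3}.
Min-cut edges: In→R2 (6), R3→E (7); capacity 6 + 7 = 13.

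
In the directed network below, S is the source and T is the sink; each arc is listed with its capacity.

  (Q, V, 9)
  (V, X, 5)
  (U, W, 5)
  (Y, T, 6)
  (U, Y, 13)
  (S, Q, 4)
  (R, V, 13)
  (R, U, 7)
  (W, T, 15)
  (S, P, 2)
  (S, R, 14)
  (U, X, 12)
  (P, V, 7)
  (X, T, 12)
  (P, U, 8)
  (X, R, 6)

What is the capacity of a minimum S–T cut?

Augment S→P→U→W→T: bottleneck 2, flow now 2.
Augment S→Q→V→X→T: bottleneck 4, flow now 6.
Augment S→R→U→W→T: bottleneck 3, flow now 9.
Augment S→R→U→X→T: bottleneck 4, flow now 13.
Augment S→R→V→X→T: bottleneck 1, flow now 14.
No augmenting path remains; maximum flow = 14.
By max-flow min-cut, the minimum cut capacity equals the max flow.
In the residual graph, reachable from S: {S, Q, R, V}.
Min-cut edges: S→P (2), R→U (7), V→X (5); capacity 2 + 7 + 5 = 14.

14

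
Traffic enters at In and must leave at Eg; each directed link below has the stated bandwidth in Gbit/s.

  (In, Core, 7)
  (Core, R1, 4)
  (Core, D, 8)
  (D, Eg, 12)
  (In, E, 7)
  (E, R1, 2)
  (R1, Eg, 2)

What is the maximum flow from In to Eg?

Augment In→Core→R1→Eg: bottleneck 2, flow now 2.
Augment In→Core→D→Eg: bottleneck 5, flow now 7.
Augment In→E→R1→Core→D→Eg: bottleneck 2, flow now 9. (uses reverse residual edge)
No augmenting path remains; maximum flow = 9.
In the residual graph, reachable from In: {In, E}.
Min-cut edges: In→Core (7), E→R1 (2); capacity 7 + 2 = 9.
This cut is saturated, so no flow can exceed 9.

9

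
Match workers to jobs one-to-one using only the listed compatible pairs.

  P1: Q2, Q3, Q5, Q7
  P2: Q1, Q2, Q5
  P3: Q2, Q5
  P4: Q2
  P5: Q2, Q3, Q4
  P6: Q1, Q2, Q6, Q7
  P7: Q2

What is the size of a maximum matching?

Unit-capacity flow: source→left, listed edges, right→sink; max matching = max flow.
Augmenting path P1→Q2 (+1); matched 1.
Augmenting path P2→Q1 (+1); matched 2.
Augmenting path P3→Q5 (+1); matched 3.
Augmenting path P5→Q3 (+1); matched 4.
Augmenting path P6→Q6 (+1); matched 5.
Augmenting path P4→Q2→P1→Q7 (+1); matched 6.
No augmenting path remains; maximum matching = 6.
König certificate: {P1, P2, P3, P5, P6, Q2} is a vertex cover of size 6 (every listed pair touches it), so no matching can be larger.

6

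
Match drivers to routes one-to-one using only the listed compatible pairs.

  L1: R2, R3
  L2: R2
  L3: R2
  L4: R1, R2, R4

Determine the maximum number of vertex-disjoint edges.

3

Unit-capacity flow: source→left, listed edges, right→sink; max matching = max flow.
Augmenting path L1→R2 (+1); matched 1.
Augmenting path L4→R1 (+1); matched 2.
Augmenting path L2→R2→L1→R3 (+1); matched 3.
No augmenting path remains; maximum matching = 3.
König certificate: {L1, L4, R2} is a vertex cover of size 3 (every listed pair touches it), so no matching can be larger.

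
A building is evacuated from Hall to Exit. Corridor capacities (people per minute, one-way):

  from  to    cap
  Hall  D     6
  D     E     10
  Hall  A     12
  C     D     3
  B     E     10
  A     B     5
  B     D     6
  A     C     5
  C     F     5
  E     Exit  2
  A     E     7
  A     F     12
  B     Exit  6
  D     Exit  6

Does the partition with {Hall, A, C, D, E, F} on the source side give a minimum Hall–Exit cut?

Given cut capacity: 5 + 6 + 2 = 13.
Augment Hall→D→Exit: bottleneck 6, flow now 6.
Augment Hall→A→B→Exit: bottleneck 5, flow now 11.
Augment Hall→A→E→Exit: bottleneck 2, flow now 13.
No augmenting path remains; maximum flow = 13.
Cut capacity 13 equals the max flow, so it is a minimum cut.

Yes — it is a minimum cut (capacity 13).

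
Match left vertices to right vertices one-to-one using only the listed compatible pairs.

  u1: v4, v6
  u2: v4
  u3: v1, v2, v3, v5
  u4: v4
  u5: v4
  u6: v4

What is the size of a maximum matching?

3

Unit-capacity flow: source→left, listed edges, right→sink; max matching = max flow.
Augmenting path u1→v4 (+1); matched 1.
Augmenting path u3→v1 (+1); matched 2.
Augmenting path u2→v4→u1→v6 (+1); matched 3.
No augmenting path remains; maximum matching = 3.
König certificate: {u1, u3, v4} is a vertex cover of size 3 (every listed pair touches it), so no matching can be larger.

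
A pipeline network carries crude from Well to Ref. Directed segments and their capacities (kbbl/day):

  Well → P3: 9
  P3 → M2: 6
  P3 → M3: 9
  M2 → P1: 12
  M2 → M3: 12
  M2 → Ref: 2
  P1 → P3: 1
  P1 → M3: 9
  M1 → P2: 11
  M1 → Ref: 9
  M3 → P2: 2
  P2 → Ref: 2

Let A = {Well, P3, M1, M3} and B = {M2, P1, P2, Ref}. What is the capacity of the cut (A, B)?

28

Edges leaving {Well, P3, M1, M3}: P3→M2 (6), M1→P2 (11), M1→Ref (9), M3→P2 (2).
Cut capacity = 6 + 11 + 9 + 2 = 28.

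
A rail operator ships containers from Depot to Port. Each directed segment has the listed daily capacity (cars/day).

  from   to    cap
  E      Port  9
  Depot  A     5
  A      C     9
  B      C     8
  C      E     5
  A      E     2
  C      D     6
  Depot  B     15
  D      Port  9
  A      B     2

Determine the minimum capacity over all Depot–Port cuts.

13

Augment Depot→A→E→Port: bottleneck 2, flow now 2.
Augment Depot→A→C→D→Port: bottleneck 3, flow now 5.
Augment Depot→B→C→D→Port: bottleneck 3, flow now 8.
Augment Depot→B→C→E→Port: bottleneck 5, flow now 13.
No augmenting path remains; maximum flow = 13.
By max-flow min-cut, the minimum cut capacity equals the max flow.
In the residual graph, reachable from Depot: {Depot, B}.
Min-cut edges: Depot→A (5), B→C (8); capacity 5 + 8 = 13.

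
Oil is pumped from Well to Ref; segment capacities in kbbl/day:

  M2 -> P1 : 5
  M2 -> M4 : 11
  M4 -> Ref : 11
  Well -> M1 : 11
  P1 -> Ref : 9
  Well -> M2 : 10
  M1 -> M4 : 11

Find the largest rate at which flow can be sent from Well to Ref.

Augment Well→M2→P1→Ref: bottleneck 5, flow now 5.
Augment Well→M2→M4→Ref: bottleneck 5, flow now 10.
Augment Well→M1→M4→Ref: bottleneck 6, flow now 16.
No augmenting path remains; maximum flow = 16.
In the residual graph, reachable from Well: {Well, M2, M1, M4}.
Min-cut edges: M2→P1 (5), M4→Ref (11); capacity 5 + 11 = 16.
This cut is saturated, so no flow can exceed 16.

16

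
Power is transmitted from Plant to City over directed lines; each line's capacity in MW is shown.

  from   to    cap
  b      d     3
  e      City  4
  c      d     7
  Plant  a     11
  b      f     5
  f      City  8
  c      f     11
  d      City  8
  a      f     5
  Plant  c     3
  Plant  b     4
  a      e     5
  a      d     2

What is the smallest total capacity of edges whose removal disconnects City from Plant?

18

Augment Plant→a→d→City: bottleneck 2, flow now 2.
Augment Plant→a→e→City: bottleneck 4, flow now 6.
Augment Plant→a→f→City: bottleneck 5, flow now 11.
Augment Plant→b→d→City: bottleneck 3, flow now 14.
Augment Plant→b→f→City: bottleneck 1, flow now 15.
Augment Plant→c→d→City: bottleneck 3, flow now 18.
No augmenting path remains; maximum flow = 18.
By max-flow min-cut, the minimum cut capacity equals the max flow.
In the residual graph, reachable from Plant: {Plant}.
Min-cut edges: Plant→a (11), Plant→b (4), Plant→c (3); capacity 11 + 4 + 3 = 18.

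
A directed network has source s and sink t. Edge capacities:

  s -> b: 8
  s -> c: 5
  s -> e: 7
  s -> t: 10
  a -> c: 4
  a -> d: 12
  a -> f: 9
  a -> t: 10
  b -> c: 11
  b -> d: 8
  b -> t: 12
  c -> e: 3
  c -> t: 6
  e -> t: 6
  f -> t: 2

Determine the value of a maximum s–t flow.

Augment s→t: bottleneck 10, flow now 10.
Augment s→b→t: bottleneck 8, flow now 18.
Augment s→c→t: bottleneck 5, flow now 23.
Augment s→e→t: bottleneck 6, flow now 29.
No augmenting path remains; maximum flow = 29.
In the residual graph, reachable from s: {s, e}.
Min-cut edges: s→b (8), s→c (5), s→t (10), e→t (6); capacity 8 + 5 + 10 + 6 = 29.
This cut is saturated, so no flow can exceed 29.

29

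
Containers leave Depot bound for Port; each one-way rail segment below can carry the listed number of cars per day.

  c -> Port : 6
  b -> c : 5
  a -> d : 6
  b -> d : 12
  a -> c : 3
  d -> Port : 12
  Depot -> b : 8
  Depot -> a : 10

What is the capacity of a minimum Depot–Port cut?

Augment Depot→a→c→Port: bottleneck 3, flow now 3.
Augment Depot→a→d→Port: bottleneck 6, flow now 9.
Augment Depot→b→c→Port: bottleneck 3, flow now 12.
Augment Depot→b→d→Port: bottleneck 5, flow now 17.
No augmenting path remains; maximum flow = 17.
By max-flow min-cut, the minimum cut capacity equals the max flow.
In the residual graph, reachable from Depot: {Depot, a}.
Min-cut edges: Depot→b (8), a→c (3), a→d (6); capacity 8 + 3 + 6 = 17.

17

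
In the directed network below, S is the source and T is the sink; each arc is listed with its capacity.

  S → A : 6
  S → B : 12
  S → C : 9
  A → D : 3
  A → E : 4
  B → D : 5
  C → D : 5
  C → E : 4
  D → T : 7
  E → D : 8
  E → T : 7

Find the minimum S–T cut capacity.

14

Augment S→A→D→T: bottleneck 3, flow now 3.
Augment S→A→E→T: bottleneck 3, flow now 6.
Augment S→B→D→T: bottleneck 4, flow now 10.
Augment S→C→E→T: bottleneck 4, flow now 14.
No augmenting path remains; maximum flow = 14.
By max-flow min-cut, the minimum cut capacity equals the max flow.
In the residual graph, reachable from S: {S, A, B, C, D, E}.
Min-cut edges: D→T (7), E→T (7); capacity 7 + 7 = 14.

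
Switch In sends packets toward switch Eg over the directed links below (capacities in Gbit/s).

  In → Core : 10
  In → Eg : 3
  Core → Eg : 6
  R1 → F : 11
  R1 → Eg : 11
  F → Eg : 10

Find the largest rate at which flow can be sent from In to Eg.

Augment In→Eg: bottleneck 3, flow now 3.
Augment In→Core→Eg: bottleneck 6, flow now 9.
No augmenting path remains; maximum flow = 9.
In the residual graph, reachable from In: {In, Core}.
Min-cut edges: In→Eg (3), Core→Eg (6); capacity 3 + 6 = 9.
This cut is saturated, so no flow can exceed 9.

9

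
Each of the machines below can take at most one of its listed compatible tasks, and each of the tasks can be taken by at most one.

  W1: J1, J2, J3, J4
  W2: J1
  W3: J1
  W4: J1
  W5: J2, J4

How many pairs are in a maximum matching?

Unit-capacity flow: source→left, listed edges, right→sink; max matching = max flow.
Augmenting path W1→J1 (+1); matched 1.
Augmenting path W5→J2 (+1); matched 2.
Augmenting path W2→J1→W1→J3 (+1); matched 3.
No augmenting path remains; maximum matching = 3.
König certificate: {W1, W5, J1} is a vertex cover of size 3 (every listed pair touches it), so no matching can be larger.

3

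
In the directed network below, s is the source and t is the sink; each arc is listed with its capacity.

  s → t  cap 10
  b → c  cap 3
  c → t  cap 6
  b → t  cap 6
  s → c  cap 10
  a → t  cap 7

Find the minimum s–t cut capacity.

16

Augment s→t: bottleneck 10, flow now 10.
Augment s→c→t: bottleneck 6, flow now 16.
No augmenting path remains; maximum flow = 16.
By max-flow min-cut, the minimum cut capacity equals the max flow.
In the residual graph, reachable from s: {s, c}.
Min-cut edges: s→t (10), c→t (6); capacity 10 + 6 = 16.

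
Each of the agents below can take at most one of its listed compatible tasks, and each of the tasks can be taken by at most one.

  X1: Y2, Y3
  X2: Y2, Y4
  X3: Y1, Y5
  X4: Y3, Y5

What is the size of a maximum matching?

4

Unit-capacity flow: source→left, listed edges, right→sink; max matching = max flow.
Augmenting path X1→Y2 (+1); matched 1.
Augmenting path X2→Y4 (+1); matched 2.
Augmenting path X3→Y1 (+1); matched 3.
Augmenting path X4→Y3 (+1); matched 4.
No augmenting path remains; maximum matching = 4.
König certificate: {X1, X2, X3, X4} is a vertex cover of size 4 (every listed pair touches it), so no matching can be larger.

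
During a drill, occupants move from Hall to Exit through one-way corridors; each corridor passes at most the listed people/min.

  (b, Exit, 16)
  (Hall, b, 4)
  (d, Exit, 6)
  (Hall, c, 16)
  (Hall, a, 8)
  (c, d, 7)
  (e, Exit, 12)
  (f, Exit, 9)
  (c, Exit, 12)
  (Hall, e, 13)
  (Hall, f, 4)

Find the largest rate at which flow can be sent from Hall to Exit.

36

Augment Hall→b→Exit: bottleneck 4, flow now 4.
Augment Hall→c→Exit: bottleneck 12, flow now 16.
Augment Hall→e→Exit: bottleneck 12, flow now 28.
Augment Hall→f→Exit: bottleneck 4, flow now 32.
Augment Hall→c→d→Exit: bottleneck 4, flow now 36.
No augmenting path remains; maximum flow = 36.
In the residual graph, reachable from Hall: {Hall, a, e}.
Min-cut edges: Hall→b (4), Hall→c (16), Hall→f (4), e→Exit (12); capacity 4 + 16 + 4 + 12 = 36.
This cut is saturated, so no flow can exceed 36.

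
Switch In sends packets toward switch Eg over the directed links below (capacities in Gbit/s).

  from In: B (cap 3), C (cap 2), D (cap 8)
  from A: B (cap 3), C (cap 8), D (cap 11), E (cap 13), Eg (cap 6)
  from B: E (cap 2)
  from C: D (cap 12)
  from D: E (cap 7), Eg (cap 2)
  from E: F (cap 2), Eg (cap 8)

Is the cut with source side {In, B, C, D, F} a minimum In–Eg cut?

No — its capacity is 11, but the minimum cut has capacity 10.

Given cut capacity: 2 + 7 + 2 = 11.
Augment In→D→Eg: bottleneck 2, flow now 2.
Augment In→B→E→Eg: bottleneck 2, flow now 4.
Augment In→D→E→Eg: bottleneck 6, flow now 10.
No augmenting path remains; maximum flow = 10.
In the residual graph, reachable from In: {In, B, C, D, E, F}.
Min-cut edges: D→Eg (2), E→Eg (8); capacity 2 + 8 = 10.
Cut capacity 11 exceeds the max flow 10, so it is not minimum.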